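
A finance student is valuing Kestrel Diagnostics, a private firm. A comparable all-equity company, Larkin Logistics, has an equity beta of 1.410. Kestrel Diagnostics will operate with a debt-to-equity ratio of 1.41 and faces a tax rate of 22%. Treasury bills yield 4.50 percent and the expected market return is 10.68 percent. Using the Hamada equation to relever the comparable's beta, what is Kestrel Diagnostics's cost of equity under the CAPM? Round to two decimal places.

β_L = β_U × [1 + (1 − t)(D/E)] = 1.410 × [1 + (1 − 0.22) × 1.41]
    = 1.410 × [1 + 0.78 × 1.41] = 1.410 × 2.0998 = 2.9607
MRP = 10.68% − 4.50% = 6.18%
E(R) = R_f + β_L × MRP = 4.50% + 2.9607 × 6.18% = 22.80%

22.80%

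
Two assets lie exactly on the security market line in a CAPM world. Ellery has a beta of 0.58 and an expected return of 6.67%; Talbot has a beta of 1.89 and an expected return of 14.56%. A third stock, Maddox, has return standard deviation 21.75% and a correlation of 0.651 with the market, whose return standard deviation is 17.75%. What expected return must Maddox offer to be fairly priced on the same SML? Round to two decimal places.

7.98%

MRP = (14.56% − 6.67%) / (1.89 − 0.58) = 6.0229%
R_f = 6.67% − 0.58 × 6.0229% = 3.1767%
β_Maddox = ρ·σ_i/σ_m = 0.651 × 21.75 / 17.75 = 0.7977
E(R_Maddox) = R_f + β × MRP = 3.1767% + 0.7977 × 6.0229% = 7.98%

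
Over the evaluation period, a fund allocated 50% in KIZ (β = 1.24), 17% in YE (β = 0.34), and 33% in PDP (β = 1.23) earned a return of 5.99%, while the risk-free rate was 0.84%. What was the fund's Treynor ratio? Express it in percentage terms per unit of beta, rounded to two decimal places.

β_P = 0.50×1.24 + 0.17×0.34 + 0.33×1.23 = 1.0837
Treynor = (R_P − R_f) / β_P = (5.99% − 0.84%) / 1.0837 = 5.15% / 1.0837 = 4.75%

4.75%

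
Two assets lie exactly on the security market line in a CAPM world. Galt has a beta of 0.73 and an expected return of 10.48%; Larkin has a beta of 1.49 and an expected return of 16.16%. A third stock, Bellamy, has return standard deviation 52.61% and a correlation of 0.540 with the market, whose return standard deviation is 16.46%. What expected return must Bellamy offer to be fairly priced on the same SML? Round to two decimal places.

MRP = (16.16% − 10.48%) / (1.49 − 0.73) = 7.4737%
R_f = 10.48% − 0.73 × 7.4737% = 5.0242%
β_Bellamy = ρ·σ_i/σ_m = 0.540 × 52.61 / 16.46 = 1.7260
E(R_Bellamy) = R_f + β × MRP = 5.0242% + 1.7260 × 7.4737% = 17.92%

17.92%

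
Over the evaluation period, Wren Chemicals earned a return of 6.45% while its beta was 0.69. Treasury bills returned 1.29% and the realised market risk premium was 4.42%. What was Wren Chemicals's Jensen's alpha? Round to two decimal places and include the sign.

CAPM benchmark = R_f + β(R_m − R_f) = 1.29% + 0.69 × 4.42% = 4.3398%
α = actual − benchmark = 6.45% − 4.3398% = +2.11%

+2.11%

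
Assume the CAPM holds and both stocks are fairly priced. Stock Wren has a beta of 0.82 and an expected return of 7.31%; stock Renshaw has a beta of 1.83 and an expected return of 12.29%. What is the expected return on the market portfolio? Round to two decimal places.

Both satisfy E(R) = R_f + β·MRP, so the slope of the SML is
MRP = (12.29% − 7.31%) / (1.83 − 0.82) = 4.98% / 1.01 = 4.9307%
R_f = E(R_Wren) − β_Wren·MRP = 7.31% − 0.82 × 4.9307% = 3.2668%
E(R_m) = R_f + MRP = 3.2668% + 4.9307% = 8.20%

8.20%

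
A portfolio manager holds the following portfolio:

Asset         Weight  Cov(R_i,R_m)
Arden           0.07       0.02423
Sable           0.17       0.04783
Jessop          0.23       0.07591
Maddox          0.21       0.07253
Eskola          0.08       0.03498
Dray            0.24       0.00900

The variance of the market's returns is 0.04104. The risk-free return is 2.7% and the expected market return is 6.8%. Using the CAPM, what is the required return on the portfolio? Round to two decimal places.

β_Arden = 0.02423 / 0.04104 = 0.5904
β_Sable = 0.04783 / 0.04104 = 1.1654
β_Jessop = 0.07591 / 0.04104 = 1.8497
β_Maddox = 0.07253 / 0.04104 = 1.7673
β_Eskola = 0.03498 / 0.04104 = 0.8523
β_Dray = 0.00900 / 0.04104 = 0.2193
β_P = Σ w_i β_i = 0.07×0.5904 + 0.17×1.1654 + 0.23×1.8497 + 0.21×1.7673 + 0.08×0.8523 + 0.24×0.2193 = 1.1568
MRP = 6.8% − 2.7% = 4.10%
E(R_P) = R_f + β_P × MRP = 2.7% + 1.1568 × 4.1% = 7.44%

7.44%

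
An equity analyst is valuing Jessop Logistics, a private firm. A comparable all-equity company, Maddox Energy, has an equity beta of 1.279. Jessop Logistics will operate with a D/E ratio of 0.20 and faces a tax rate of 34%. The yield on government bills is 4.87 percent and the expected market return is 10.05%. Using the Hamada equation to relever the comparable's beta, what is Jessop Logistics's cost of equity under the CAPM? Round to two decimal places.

12.37%

β_L = β_U × [1 + (1 − t)(D/E)] = 1.279 × [1 + (1 − 0.34) × 0.20]
    = 1.279 × [1 + 0.66 × 0.20] = 1.279 × 1.1320 = 1.4478
MRP = 10.05% − 4.87% = 5.18%
E(R) = R_f + β_L × MRP = 4.87% + 1.4478 × 5.18% = 12.37%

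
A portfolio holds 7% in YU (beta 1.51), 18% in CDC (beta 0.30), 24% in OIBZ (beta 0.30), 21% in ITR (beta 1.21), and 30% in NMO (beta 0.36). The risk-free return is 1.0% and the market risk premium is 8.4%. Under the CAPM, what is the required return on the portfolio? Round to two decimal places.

5.99%

β_P = Σ w_i β_i = 0.07×1.51 + 0.18×0.30 + 0.24×0.30 + 0.21×1.21 + 0.30×0.36 = 0.5938
E(R_P) = R_f + β_P × MRP = 1.0% + 0.5938 × 8.4% = 5.99%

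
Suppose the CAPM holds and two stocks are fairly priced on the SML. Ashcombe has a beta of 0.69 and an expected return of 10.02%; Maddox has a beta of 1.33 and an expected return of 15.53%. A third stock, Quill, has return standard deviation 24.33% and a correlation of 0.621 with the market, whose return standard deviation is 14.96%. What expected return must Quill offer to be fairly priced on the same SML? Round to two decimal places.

12.77%

MRP = (15.53% − 10.02%) / (1.33 − 0.69) = 8.6094%
R_f = 10.02% − 0.69 × 8.6094% = 4.0795%
β_Quill = ρ·σ_i/σ_m = 0.621 × 24.33 / 14.96 = 1.0100
E(R_Quill) = R_f + β × MRP = 4.0795% + 1.0100 × 8.6094% = 12.77%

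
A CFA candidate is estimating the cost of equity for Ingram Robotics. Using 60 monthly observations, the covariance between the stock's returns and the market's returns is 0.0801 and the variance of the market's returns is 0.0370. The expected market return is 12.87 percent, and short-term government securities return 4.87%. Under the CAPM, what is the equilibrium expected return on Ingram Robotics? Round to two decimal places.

22.19%

β = Cov(R_i, R_m) / Var(R_m) = 0.0801 / 0.0370 = 2.1649
MRP = 12.87% − 4.87% = 8.00%
E(R) = R_f + β × MRP = 4.87% + 2.1649 × 8.00% = 22.19%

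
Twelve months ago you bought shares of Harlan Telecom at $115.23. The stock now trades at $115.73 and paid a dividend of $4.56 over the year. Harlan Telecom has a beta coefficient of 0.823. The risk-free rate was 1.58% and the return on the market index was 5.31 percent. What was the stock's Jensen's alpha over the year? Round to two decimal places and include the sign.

Realised HPR = (P1 + D1 − P0) / P0 = (115.73 + 4.56 − 115.23) / 115.23 = 5.06 / 115.23 = 4.3912%
MRP = 5.31% − 1.58% = 3.73%
CAPM required = R_f + β·MRP = 1.58% + 0.823 × 3.73% = 4.64979%
α = realised − required = 4.3912% − 4.64979% = -0.26%

-0.26%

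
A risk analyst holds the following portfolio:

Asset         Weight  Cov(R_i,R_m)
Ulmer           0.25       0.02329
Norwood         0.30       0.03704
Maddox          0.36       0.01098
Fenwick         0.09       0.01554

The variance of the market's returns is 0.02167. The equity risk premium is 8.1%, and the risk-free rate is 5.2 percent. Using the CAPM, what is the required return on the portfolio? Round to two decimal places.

13.53%

β_Ulmer = 0.02329 / 0.02167 = 1.0748
β_Norwood = 0.03704 / 0.02167 = 1.7093
β_Maddox = 0.01098 / 0.02167 = 0.5067
β_Fenwick = 0.01554 / 0.02167 = 0.7171
β_P = Σ w_i β_i = 0.25×1.0748 + 0.30×1.7093 + 0.36×0.5067 + 0.09×0.7171 = 1.0284
E(R_P) = R_f + β_P × MRP = 5.2% + 1.0284 × 8.1% = 13.53%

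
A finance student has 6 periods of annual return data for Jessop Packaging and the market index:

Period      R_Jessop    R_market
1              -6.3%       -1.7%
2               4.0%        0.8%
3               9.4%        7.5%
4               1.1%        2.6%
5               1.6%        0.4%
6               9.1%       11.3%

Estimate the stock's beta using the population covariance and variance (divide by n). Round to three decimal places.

1.027

Mean R_i = (-6.3 + 4.0 + 9.4 + 1.1 + 1.6 + 9.1) / 6 = 3.1500%
Mean R_m = (-1.7 + 0.8 + 7.5 + 2.6 + 0.4 + 11.3) / 6 = 3.4833%
Σ(R_i − R̄_i)(R_m − R̄_m) = 124.9050  ⇒  Cov = 124.9050 / 6 = 20.8175
Σ(R_m − R̄_m)² = 121.5883  ⇒  Var(R_m) = 121.5883 / 6 = 20.2647
β = Cov / Var(R_m) = 20.8175 / 20.2647 = 1.0273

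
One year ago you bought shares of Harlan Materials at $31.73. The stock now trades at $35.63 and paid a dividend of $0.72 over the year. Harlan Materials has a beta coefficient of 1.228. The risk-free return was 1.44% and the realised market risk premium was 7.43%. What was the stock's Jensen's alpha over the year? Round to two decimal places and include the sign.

Realised HPR = (P1 + D1 − P0) / P0 = (35.63 + 0.72 − 31.73) / 31.73 = 4.62 / 31.73 = 14.5604%
CAPM required = R_f + β·MRP = 1.44% + 1.228 × 7.43% = 10.56404%
α = realised − required = 14.5604% − 10.56404% = +4.00%

+4.00%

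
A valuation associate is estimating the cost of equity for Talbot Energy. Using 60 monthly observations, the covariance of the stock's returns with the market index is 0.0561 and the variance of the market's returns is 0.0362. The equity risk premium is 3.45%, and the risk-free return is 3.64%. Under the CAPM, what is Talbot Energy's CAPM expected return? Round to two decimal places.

β = Cov(R_i, R_m) / Var(R_m) = 0.0561 / 0.0362 = 1.5497
E(R) = R_f + β × MRP = 3.64% + 1.5497 × 3.45% = 8.99%

8.99%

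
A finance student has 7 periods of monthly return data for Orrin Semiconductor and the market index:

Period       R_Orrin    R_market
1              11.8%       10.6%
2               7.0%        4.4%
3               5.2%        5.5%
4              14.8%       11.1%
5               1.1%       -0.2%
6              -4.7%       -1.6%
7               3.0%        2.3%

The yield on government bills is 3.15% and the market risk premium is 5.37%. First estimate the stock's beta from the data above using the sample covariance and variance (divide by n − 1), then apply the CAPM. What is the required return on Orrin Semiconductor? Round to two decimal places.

10.06%

Mean R_i = (11.8 + 7.0 + 5.2 + 14.8 + 1.1 − 4.7 + 3.0) / 7 = 5.4571%
Mean R_m = (10.6 + 4.4 + 5.5 + 11.1 − 0.2 − 1.6 + 2.3) / 7 = 4.5857%
Σ(R_i − R̄_i)(R_m − R̄_m) = 187.7857  ⇒  Cov = 187.7857 / 6 = 31.2976
Σ(R_m − R̄_m)² = 145.8686  ⇒  Var(R_m) = 145.8686 / 6 = 24.3114
β = Cov / Var(R_m) = 31.2976 / 24.3114 = 1.2874
E(R) = R_f + β × MRP = 3.15% + 1.2874 × 5.37% = 10.06%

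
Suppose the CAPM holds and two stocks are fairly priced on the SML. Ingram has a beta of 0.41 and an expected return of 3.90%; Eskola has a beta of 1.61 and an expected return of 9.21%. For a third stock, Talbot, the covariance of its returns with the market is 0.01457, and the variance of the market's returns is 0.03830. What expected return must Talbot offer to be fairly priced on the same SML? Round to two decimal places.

MRP = (9.21% − 3.90%) / (1.61 − 0.41) = 4.4250%
R_f = 3.90% − 0.41 × 4.4250% = 2.0858%
β_Talbot = Cov / Var(R_m) = 0.01457 / 0.03830 = 0.3804
E(R_Talbot) = R_f + β × MRP = 2.0858% + 0.3804 × 4.4250% = 3.77%

3.77%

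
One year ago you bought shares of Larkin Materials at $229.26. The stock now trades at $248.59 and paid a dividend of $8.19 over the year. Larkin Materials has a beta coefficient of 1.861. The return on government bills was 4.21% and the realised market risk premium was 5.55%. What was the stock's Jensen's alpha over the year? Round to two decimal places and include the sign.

Realised HPR = (P1 + D1 − P0) / P0 = (248.59 + 8.19 − 229.26) / 229.26 = 27.52 / 229.26 = 12.0038%
CAPM required = R_f + β·MRP = 4.21% + 1.861 × 5.55% = 14.53855%
α = realised − required = 12.0038% − 14.53855% = -2.53%

-2.53%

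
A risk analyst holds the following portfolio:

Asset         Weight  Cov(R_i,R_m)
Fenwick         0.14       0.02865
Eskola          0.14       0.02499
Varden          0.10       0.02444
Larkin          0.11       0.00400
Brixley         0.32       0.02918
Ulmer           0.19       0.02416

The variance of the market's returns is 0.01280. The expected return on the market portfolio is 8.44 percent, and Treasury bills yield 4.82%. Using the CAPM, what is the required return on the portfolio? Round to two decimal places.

β_Fenwick = 0.02865 / 0.01280 = 2.2383
β_Eskola = 0.02499 / 0.01280 = 1.9523
β_Varden = 0.02444 / 0.01280 = 1.9094
β_Larkin = 0.00400 / 0.01280 = 0.3125
β_Brixley = 0.02918 / 0.01280 = 2.2797
β_Ulmer = 0.02416 / 0.01280 = 1.8875
β_P = Σ w_i β_i = 0.14×2.2383 + 0.14×1.9523 + 0.10×1.9094 + 0.11×0.3125 + 0.32×2.2797 + 0.19×1.8875 = 1.9001
MRP = 8.44% − 4.82% = 3.62%
E(R_P) = R_f + β_P × MRP = 4.82% + 1.9001 × 3.62% = 11.70%

11.70%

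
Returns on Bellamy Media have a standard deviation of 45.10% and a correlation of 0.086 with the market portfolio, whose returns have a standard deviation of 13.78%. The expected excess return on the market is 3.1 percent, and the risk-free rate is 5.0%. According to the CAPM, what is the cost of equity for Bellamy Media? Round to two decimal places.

5.87%

β = ρ × σ_i / σ_m = 0.086 × 45.10% / 13.78% = 0.2815
E(R) = 5.0% + 0.2815 × 3.1% = 5.87%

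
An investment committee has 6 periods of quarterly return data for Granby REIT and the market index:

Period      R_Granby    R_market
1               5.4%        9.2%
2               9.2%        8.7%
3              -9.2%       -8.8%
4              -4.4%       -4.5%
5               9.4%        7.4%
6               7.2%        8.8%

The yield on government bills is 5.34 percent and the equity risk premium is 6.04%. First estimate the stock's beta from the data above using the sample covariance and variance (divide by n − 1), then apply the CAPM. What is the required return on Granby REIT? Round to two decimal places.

Mean R_i = (5.4 + 9.2 − 9.2 − 4.4 + 9.4 + 7.2) / 6 = 2.9333%
Mean R_m = (9.2 + 8.7 − 8.8 − 4.5 + 7.4 + 8.8) / 6 = 3.4667%
Σ(R_i − R̄_i)(R_m − R̄_m) = 302.3867  ⇒  Cov = 302.3867 / 5 = 60.4773
Σ(R_m − R̄_m)² = 318.1133  ⇒  Var(R_m) = 318.1133 / 5 = 63.6227
β = Cov / Var(R_m) = 60.4773 / 63.6227 = 0.9506
E(R) = R_f + β × MRP = 5.34% + 0.9506 × 6.04% = 11.08%

11.08%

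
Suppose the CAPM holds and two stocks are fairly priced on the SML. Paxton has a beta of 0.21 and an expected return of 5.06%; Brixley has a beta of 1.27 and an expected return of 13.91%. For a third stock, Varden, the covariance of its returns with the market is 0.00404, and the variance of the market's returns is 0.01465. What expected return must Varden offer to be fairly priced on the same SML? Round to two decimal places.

MRP = (13.91% − 5.06%) / (1.27 − 0.21) = 8.3491%
R_f = 5.06% − 0.21 × 8.3491% = 3.3067%
β_Varden = Cov / Var(R_m) = 0.00404 / 0.01465 = 0.2758
E(R_Varden) = R_f + β × MRP = 3.3067% + 0.2758 × 8.3491% = 5.61%

5.61%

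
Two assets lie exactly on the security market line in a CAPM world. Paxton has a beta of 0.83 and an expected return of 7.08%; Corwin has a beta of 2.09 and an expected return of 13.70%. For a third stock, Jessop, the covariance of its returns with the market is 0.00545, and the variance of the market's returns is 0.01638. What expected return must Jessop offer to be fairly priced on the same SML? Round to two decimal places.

MRP = (13.70% − 7.08%) / (2.09 − 0.83) = 5.2540%
R_f = 7.08% − 0.83 × 5.2540% = 2.7192%
β_Jessop = Cov / Var(R_m) = 0.00545 / 0.01638 = 0.3327
E(R_Jessop) = R_f + β × MRP = 2.7192% + 0.3327 × 5.2540% = 4.47%

4.47%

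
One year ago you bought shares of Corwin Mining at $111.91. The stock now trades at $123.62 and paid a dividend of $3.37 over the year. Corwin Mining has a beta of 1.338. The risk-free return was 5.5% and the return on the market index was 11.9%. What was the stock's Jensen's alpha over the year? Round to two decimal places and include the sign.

Realised HPR = (P1 + D1 − P0) / P0 = (123.62 + 3.37 − 111.91) / 111.91 = 15.08 / 111.91 = 13.4751%
MRP = 11.9% − 5.5% = 6.40%
CAPM required = R_f + β·MRP = 5.5% + 1.338 × 6.4% = 14.0632%
α = realised − required = 13.4751% − 14.0632% = -0.59%

-0.59%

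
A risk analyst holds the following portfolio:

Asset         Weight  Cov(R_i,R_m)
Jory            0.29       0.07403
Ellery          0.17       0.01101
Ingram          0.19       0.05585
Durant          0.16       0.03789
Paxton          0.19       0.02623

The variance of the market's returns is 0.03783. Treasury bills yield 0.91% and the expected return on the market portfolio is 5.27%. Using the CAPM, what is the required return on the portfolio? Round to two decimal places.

β_Jory = 0.07403 / 0.03783 = 1.9569
β_Ellery = 0.01101 / 0.03783 = 0.2910
β_Ingram = 0.05585 / 0.03783 = 1.4763
β_Durant = 0.03789 / 0.03783 = 1.0016
β_Paxton = 0.02623 / 0.03783 = 0.6934
β_P = Σ w_i β_i = 0.29×1.9569 + 0.17×0.2910 + 0.19×1.4763 + 0.16×1.0016 + 0.19×0.6934 = 1.1895
MRP = 5.27% − 0.91% = 4.36%
E(R_P) = R_f + β_P × MRP = 0.91% + 1.1895 × 4.36% = 6.10%

6.10%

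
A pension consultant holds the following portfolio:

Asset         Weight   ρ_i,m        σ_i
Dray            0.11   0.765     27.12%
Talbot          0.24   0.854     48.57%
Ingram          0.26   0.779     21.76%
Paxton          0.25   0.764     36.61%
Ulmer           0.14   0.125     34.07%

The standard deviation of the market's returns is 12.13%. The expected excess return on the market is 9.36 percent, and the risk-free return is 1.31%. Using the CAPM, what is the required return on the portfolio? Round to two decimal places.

β_Dray = 0.765 × 27.12% / 12.13% = 1.7104
β_Talbot = 0.854 × 48.57% / 12.13% = 3.4195
β_Ingram = 0.779 × 21.76% / 12.13% = 1.3974
β_Paxton = 0.764 × 36.61% / 12.13% = 2.3059
β_Ulmer = 0.125 × 34.07% / 12.13% = 0.3511
β_P = Σ w_i β_i = 0.11×1.7104 + 0.24×3.4195 + 0.26×1.3974 + 0.25×2.3059 + 0.14×0.3511 = 1.9978
E(R_P) = R_f + β_P × MRP = 1.31% + 1.9978 × 9.36% = 20.01%

20.01%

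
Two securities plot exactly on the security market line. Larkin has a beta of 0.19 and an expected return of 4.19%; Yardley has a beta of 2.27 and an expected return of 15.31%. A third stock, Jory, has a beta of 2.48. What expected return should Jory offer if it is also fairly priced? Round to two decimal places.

16.43%

MRP (SML slope) = (15.31% − 4.19%) / (2.27 − 0.19) = 11.12% / 2.08 = 5.3462%
R_f (intercept) = 4.19% − 0.19 × 5.3462% = 3.1742%
E(R_Jory) = R_f + β × MRP = 3.1742% + 2.48 × 5.3462% = 16.43%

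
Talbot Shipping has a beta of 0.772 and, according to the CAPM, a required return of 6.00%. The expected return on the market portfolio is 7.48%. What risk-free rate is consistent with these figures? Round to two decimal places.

0.99%

E(R) = R_f + β(E(R_m) − R_f) = R_f(1 − β) + β·E(R_m)
6.00% = R_f × (1 − 0.772) + 0.772 × 7.48%
6.00% = R_f × 0.228 + 5.77456%
R_f = (6.00% − 5.77456%) / 0.228 = 0.99%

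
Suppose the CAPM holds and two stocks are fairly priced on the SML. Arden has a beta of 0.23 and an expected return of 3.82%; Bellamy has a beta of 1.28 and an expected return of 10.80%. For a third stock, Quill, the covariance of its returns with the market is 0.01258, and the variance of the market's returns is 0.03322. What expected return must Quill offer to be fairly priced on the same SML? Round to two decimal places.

MRP = (10.80% − 3.82%) / (1.28 − 0.23) = 6.6476%
R_f = 3.82% − 0.23 × 6.6476% = 2.2911%
β_Quill = Cov / Var(R_m) = 0.01258 / 0.03322 = 0.3787
E(R_Quill) = R_f + β × MRP = 2.2911% + 0.3787 × 6.6476% = 4.81%

4.81%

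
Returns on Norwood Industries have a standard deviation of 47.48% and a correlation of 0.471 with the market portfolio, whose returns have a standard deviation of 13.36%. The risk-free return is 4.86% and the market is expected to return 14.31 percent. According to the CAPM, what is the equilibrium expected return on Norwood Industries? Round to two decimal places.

β = ρ × σ_i / σ_m = 0.471 × 47.48% / 13.36% = 1.6739
MRP = 14.31% − 4.86% = 9.45%
E(R) = 4.86% + 1.6739 × 9.45% = 20.68%

20.68%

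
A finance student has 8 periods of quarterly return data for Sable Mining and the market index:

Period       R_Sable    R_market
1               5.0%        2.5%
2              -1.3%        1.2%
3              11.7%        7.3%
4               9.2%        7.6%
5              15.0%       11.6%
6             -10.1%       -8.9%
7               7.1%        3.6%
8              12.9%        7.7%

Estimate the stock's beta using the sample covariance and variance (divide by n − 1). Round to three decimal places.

1.299

Mean R_i = (5.0 − 1.3 + 11.7 + 9.2 + 15.0 − 10.1 + 7.1 + 12.9) / 8 = 6.1875%
Mean R_m = (2.5 + 1.2 + 7.3 + 7.6 + 11.6 − 8.9 + 3.6 + 7.7) / 8 = 4.0750%
Σ(R_i − R̄_i)(R_m − R̄_m) = 353.3375  ⇒  Cov = 353.3375 / 7 = 50.4768
Σ(R_m − R̄_m)² = 271.9150  ⇒  Var(R_m) = 271.9150 / 7 = 38.8450
β = Cov / Var(R_m) = 50.4768 / 38.8450 = 1.2994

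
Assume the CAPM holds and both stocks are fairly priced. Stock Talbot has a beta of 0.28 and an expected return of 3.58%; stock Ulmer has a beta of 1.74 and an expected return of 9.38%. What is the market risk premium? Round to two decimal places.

Both satisfy E(R) = R_f + β·MRP, so the slope of the SML is
MRP = (9.38% − 3.58%) / (1.74 − 0.28) = 5.80% / 1.46 = 3.9726%

3.97%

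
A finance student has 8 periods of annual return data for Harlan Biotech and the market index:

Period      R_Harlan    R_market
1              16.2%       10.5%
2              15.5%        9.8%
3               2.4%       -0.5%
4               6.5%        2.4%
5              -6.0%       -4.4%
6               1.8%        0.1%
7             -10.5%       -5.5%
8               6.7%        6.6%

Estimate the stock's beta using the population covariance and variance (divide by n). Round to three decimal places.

1.488

Mean R_i = (16.2 + 15.5 + 2.4 + 6.5 − 6.0 + 1.8 − 10.5 + 6.7) / 8 = 4.0750%
Mean R_m = (10.5 + 9.8 − 0.5 + 2.4 − 4.4 + 0.1 − 5.5 + 6.6) / 8 = 2.3750%
Σ(R_i − R̄_i)(R_m − R̄_m) = 387.5250  ⇒  Cov = 387.5250 / 8 = 48.4406
Σ(R_m − R̄_m)² = 260.3550  ⇒  Var(R_m) = 260.3550 / 8 = 32.5444
β = Cov / Var(R_m) = 48.4406 / 32.5444 = 1.4884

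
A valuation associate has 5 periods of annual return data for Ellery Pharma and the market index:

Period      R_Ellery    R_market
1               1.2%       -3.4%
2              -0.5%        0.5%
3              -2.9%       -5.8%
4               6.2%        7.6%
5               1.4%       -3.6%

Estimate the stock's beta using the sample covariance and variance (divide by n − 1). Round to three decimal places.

Mean R_i = (1.2 − 0.5 − 2.9 + 6.2 + 1.4) / 5 = 1.0800%
Mean R_m = (-3.4 + 0.5 − 5.8 + 7.6 − 3.6) / 5 = -0.9400%
Σ(R_i − R̄_i)(R_m − R̄_m) = 59.6460  ⇒  Cov = 59.6460 / 4 = 14.9115
Σ(R_m − R̄_m)² = 111.7520  ⇒  Var(R_m) = 111.7520 / 4 = 27.9380
β = Cov / Var(R_m) = 14.9115 / 27.9380 = 0.5337

0.534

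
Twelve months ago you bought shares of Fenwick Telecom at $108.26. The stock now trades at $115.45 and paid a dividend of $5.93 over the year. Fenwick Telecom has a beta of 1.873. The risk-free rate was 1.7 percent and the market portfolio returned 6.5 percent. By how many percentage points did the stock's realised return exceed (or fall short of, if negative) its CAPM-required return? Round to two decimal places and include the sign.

+1.43%

Realised HPR = (P1 + D1 − P0) / P0 = (115.45 + 5.93 − 108.26) / 108.26 = 13.12 / 108.26 = 12.1190%
MRP = 6.5% − 1.7% = 4.80%
CAPM required = R_f + β·MRP = 1.7% + 1.873 × 4.8% = 10.6904%
α = realised − required = 12.1190% − 10.6904% = +1.43%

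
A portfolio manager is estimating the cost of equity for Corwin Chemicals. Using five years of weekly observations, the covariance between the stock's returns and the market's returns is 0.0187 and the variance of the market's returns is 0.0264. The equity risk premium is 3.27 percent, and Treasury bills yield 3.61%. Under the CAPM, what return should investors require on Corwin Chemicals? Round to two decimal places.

5.93%

β = Cov(R_i, R_m) / Var(R_m) = 0.0187 / 0.0264 = 0.7083
E(R) = R_f + β × MRP = 3.61% + 0.7083 × 3.27% = 5.93%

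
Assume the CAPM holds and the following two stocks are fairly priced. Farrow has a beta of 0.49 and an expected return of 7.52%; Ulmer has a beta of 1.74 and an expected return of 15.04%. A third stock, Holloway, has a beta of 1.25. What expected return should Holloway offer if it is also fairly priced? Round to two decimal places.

12.09%

MRP (SML slope) = (15.04% − 7.52%) / (1.74 − 0.49) = 7.52% / 1.25 = 6.0160%
R_f (intercept) = 7.52% − 0.49 × 6.0160% = 4.5722%
E(R_Holloway) = R_f + β × MRP = 4.5722% + 1.25 × 6.0160% = 12.09%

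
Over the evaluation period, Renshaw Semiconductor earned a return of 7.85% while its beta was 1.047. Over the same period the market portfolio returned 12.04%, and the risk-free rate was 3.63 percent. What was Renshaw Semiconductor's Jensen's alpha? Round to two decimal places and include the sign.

-4.59%

Market excess return = 12.04% − 3.63% = 8.41%
CAPM benchmark = R_f + β(R_m − R_f) = 3.63% + 1.047 × 8.41% = 12.43527%
α = actual − benchmark = 7.85% − 12.43527% = -4.59%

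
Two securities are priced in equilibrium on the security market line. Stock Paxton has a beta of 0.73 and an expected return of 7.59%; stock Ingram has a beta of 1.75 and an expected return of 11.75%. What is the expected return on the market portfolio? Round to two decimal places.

Both satisfy E(R) = R_f + β·MRP, so the slope of the SML is
MRP = (11.75% − 7.59%) / (1.75 − 0.73) = 4.16% / 1.02 = 4.0784%
R_f = E(R_Paxton) − β_Paxton·MRP = 7.59% − 0.73 × 4.0784% = 4.6128%
E(R_m) = R_f + MRP = 4.6128% + 4.0784% = 8.69%

8.69%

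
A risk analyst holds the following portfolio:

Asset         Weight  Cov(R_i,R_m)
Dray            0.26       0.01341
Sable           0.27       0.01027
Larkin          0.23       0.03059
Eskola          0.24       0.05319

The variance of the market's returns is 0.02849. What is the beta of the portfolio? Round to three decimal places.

0.915

β_Dray = 0.01341 / 0.02849 = 0.4707
β_Sable = 0.01027 / 0.02849 = 0.3605
β_Larkin = 0.03059 / 0.02849 = 1.0737
β_Eskola = 0.05319 / 0.02849 = 1.8670
β_P = Σ w_i β_i = 0.26×0.4707 + 0.27×0.3605 + 0.23×1.0737 + 0.24×1.8670 = 0.9147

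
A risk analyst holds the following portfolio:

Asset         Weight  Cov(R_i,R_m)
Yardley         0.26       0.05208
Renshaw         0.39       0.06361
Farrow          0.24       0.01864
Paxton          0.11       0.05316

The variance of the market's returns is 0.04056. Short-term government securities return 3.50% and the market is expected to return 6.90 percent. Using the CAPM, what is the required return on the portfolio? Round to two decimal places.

β_Yardley = 0.05208 / 0.04056 = 1.2840
β_Renshaw = 0.06361 / 0.04056 = 1.5683
β_Farrow = 0.01864 / 0.04056 = 0.4596
β_Paxton = 0.05316 / 0.04056 = 1.3107
β_P = Σ w_i β_i = 0.26×1.2840 + 0.39×1.5683 + 0.24×0.4596 + 0.11×1.3107 = 1.2000
MRP = 6.90% − 3.50% = 3.40%
E(R_P) = R_f + β_P × MRP = 3.50% + 1.2000 × 3.40% = 7.58%

7.58%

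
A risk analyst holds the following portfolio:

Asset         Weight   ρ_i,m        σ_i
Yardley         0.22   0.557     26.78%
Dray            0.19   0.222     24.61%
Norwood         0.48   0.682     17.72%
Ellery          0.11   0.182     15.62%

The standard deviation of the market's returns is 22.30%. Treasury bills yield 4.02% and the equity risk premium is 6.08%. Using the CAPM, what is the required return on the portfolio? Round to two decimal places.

β_Yardley = 0.557 × 26.78% / 22.30% = 0.6689
β_Dray = 0.222 × 24.61% / 22.30% = 0.2450
β_Norwood = 0.682 × 17.72% / 22.30% = 0.5419
β_Ellery = 0.182 × 15.62% / 22.30% = 0.1275
β_P = Σ w_i β_i = 0.22×0.6689 + 0.19×0.2450 + 0.48×0.5419 + 0.11×0.1275 = 0.4678
E(R_P) = R_f + β_P × MRP = 4.02% + 0.4678 × 6.08% = 6.86%

6.86%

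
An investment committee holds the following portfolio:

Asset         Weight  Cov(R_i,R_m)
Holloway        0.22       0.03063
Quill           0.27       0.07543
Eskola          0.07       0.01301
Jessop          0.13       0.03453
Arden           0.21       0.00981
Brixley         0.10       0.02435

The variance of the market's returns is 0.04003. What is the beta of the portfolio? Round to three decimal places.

0.924

β_Holloway = 0.03063 / 0.04003 = 0.7652
β_Quill = 0.07543 / 0.04003 = 1.8843
β_Eskola = 0.01301 / 0.04003 = 0.3250
β_Jessop = 0.03453 / 0.04003 = 0.8626
β_Arden = 0.00981 / 0.04003 = 0.2451
β_Brixley = 0.02435 / 0.04003 = 0.6083
β_P = Σ w_i β_i = 0.22×0.7652 + 0.27×1.8843 + 0.07×0.3250 + 0.13×0.8626 + 0.21×0.2451 + 0.10×0.6083 = 0.9243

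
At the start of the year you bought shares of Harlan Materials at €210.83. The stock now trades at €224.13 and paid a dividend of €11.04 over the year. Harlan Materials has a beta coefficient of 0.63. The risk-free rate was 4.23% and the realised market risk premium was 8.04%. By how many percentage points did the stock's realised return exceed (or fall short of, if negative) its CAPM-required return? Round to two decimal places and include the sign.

Realised HPR = (P1 + D1 − P0) / P0 = (224.13 + 11.04 − 210.83) / 210.83 = 24.34 / 210.83 = 11.5448%
CAPM required = R_f + β·MRP = 4.23% + 0.63 × 8.04% = 9.2952%
α = realised − required = 11.5448% − 9.2952% = +2.25%

+2.25%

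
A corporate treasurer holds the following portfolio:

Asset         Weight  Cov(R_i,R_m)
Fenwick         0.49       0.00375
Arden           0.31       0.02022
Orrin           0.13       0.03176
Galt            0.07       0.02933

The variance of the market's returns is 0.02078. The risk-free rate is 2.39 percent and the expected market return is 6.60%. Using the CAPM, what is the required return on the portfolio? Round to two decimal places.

5.28%

β_Fenwick = 0.00375 / 0.02078 = 0.1805
β_Arden = 0.02022 / 0.02078 = 0.9731
β_Orrin = 0.03176 / 0.02078 = 1.5284
β_Galt = 0.02933 / 0.02078 = 1.4115
β_P = Σ w_i β_i = 0.49×0.1805 + 0.31×0.9731 + 0.13×1.5284 + 0.07×1.4115 = 0.6876
MRP = 6.60% − 2.39% = 4.21%
E(R_P) = R_f + β_P × MRP = 2.39% + 0.6876 × 4.21% = 5.28%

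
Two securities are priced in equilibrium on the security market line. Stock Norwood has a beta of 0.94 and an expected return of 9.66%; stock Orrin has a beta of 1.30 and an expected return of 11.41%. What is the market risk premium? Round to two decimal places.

Both satisfy E(R) = R_f + β·MRP, so the slope of the SML is
MRP = (11.41% − 9.66%) / (1.30 − 0.94) = 1.75% / 0.36 = 4.8611%

4.86%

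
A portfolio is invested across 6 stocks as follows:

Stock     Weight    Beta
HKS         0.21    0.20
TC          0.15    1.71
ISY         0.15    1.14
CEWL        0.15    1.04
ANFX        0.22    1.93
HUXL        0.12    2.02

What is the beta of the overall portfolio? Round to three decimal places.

1.293

β_P = Σ w_i β_i = 0.21×0.20 + 0.15×1.71 + 0.15×1.14 + 0.15×1.04 + 0.22×1.93 + 0.12×2.02 = 1.2925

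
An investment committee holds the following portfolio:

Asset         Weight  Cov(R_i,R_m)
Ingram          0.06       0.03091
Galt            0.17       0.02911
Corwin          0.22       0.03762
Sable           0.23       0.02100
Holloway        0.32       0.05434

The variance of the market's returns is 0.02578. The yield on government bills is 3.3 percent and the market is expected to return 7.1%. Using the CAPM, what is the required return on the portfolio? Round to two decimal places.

β_Ingram = 0.03091 / 0.02578 = 1.1990
β_Galt = 0.02911 / 0.02578 = 1.1292
β_Corwin = 0.03762 / 0.02578 = 1.4593
β_Sable = 0.02100 / 0.02578 = 0.8146
β_Holloway = 0.05434 / 0.02578 = 2.1078
β_P = Σ w_i β_i = 0.06×1.1990 + 0.17×1.1292 + 0.22×1.4593 + 0.23×0.8146 + 0.32×2.1078 = 1.4468
MRP = 7.1% − 3.3% = 3.80%
E(R_P) = R_f + β_P × MRP = 3.3% + 1.4468 × 3.8% = 8.80%

8.80%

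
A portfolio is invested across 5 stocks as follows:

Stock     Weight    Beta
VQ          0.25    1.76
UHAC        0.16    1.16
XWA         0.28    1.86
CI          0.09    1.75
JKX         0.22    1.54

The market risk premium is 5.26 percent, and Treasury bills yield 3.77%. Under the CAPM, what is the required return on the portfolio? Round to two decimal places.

12.41%

β_P = Σ w_i β_i = 0.25×1.76 + 0.16×1.16 + 0.28×1.86 + 0.09×1.75 + 0.22×1.54 = 1.6427
E(R_P) = R_f + β_P × MRP = 3.77% + 1.6427 × 5.26% = 12.41%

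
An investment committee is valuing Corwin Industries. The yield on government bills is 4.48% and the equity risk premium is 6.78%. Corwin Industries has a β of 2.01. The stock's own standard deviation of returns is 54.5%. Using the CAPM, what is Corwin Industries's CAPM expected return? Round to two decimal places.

18.11%

E(R) = R_f + β × MRP = 4.48% + 2.01 × 6.78% = 18.11%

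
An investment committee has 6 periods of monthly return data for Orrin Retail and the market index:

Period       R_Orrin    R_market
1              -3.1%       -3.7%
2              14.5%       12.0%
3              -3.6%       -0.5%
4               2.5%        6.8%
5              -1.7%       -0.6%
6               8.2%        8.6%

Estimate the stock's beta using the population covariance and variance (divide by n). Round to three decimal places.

Mean R_i = (-3.1 + 14.5 − 3.6 + 2.5 − 1.7 + 8.2) / 6 = 2.8000%
Mean R_m = (-3.7 + 12.0 − 0.5 + 6.8 − 0.6 + 8.6) / 6 = 3.7667%
Σ(R_i − R̄_i)(R_m − R̄_m) = 212.5300  ⇒  Cov = 212.5300 / 6 = 35.4217
Σ(R_m − R̄_m)² = 193.3733  ⇒  Var(R_m) = 193.3733 / 6 = 32.2289
β = Cov / Var(R_m) = 35.4217 / 32.2289 = 1.0991

1.099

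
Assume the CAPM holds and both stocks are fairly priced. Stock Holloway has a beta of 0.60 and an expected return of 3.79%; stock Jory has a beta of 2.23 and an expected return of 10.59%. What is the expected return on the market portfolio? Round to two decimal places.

5.46%

Both satisfy E(R) = R_f + β·MRP, so the slope of the SML is
MRP = (10.59% − 3.79%) / (2.23 − 0.60) = 6.80% / 1.63 = 4.1718%
R_f = E(R_Holloway) − β_Holloway·MRP = 3.79% − 0.60 × 4.1718% = 1.2869%
E(R_m) = R_f + MRP = 1.2869% + 4.1718% = 5.46%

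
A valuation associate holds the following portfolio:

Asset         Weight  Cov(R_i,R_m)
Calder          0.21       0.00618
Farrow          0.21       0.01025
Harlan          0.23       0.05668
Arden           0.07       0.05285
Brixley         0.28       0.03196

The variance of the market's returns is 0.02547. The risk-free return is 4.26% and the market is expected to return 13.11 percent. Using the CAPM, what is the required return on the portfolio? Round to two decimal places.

14.38%

β_Calder = 0.00618 / 0.02547 = 0.2426
β_Farrow = 0.01025 / 0.02547 = 0.4024
β_Harlan = 0.05668 / 0.02547 = 2.2254
β_Arden = 0.05285 / 0.02547 = 2.0750
β_Brixley = 0.03196 / 0.02547 = 1.2548
β_P = Σ w_i β_i = 0.21×0.2426 + 0.21×0.4024 + 0.23×2.2254 + 0.07×2.0750 + 0.28×1.2548 = 1.1439
MRP = 13.11% − 4.26% = 8.85%
E(R_P) = R_f + β_P × MRP = 4.26% + 1.1439 × 8.85% = 14.38%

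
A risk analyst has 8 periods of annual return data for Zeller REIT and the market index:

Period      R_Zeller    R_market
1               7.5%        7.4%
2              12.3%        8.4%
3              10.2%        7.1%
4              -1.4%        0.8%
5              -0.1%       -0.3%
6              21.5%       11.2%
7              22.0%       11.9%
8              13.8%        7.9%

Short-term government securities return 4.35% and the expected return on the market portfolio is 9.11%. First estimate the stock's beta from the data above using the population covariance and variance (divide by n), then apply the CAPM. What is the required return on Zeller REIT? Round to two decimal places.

13.39%

Mean R_i = (7.5 + 12.3 + 10.2 − 1.4 − 0.1 + 21.5 + 22.0 + 13.8) / 8 = 10.7250%
Mean R_m = (7.4 + 8.4 + 7.1 + 0.8 − 0.3 + 11.2 + 11.9 + 7.9) / 8 = 6.8000%
Σ(R_i − R̄_i)(R_m − R̄_m) = 258.3300  ⇒  Cov = 258.3300 / 8 = 32.2913
Σ(R_m − R̄_m)² = 136.0000  ⇒  Var(R_m) = 136.0000 / 8 = 17.0000
β = Cov / Var(R_m) = 32.2913 / 17.0000 = 1.8995
MRP = 9.11% − 4.35% = 4.76%
E(R) = R_f + β × MRP = 4.35% + 1.8995 × 4.76% = 13.39%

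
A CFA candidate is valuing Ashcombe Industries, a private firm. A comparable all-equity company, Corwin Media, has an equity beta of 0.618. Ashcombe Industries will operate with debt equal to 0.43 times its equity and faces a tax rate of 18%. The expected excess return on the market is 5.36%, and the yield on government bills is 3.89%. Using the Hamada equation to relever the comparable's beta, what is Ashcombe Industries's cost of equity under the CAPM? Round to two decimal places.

β_L = β_U × [1 + (1 − t)(D/E)] = 0.618 × [1 + (1 − 0.18) × 0.43]
    = 0.618 × [1 + 0.82 × 0.43] = 0.618 × 1.3526 = 0.8359
E(R) = R_f + β_L × MRP = 3.89% + 0.8359 × 5.36% = 8.37%

8.37%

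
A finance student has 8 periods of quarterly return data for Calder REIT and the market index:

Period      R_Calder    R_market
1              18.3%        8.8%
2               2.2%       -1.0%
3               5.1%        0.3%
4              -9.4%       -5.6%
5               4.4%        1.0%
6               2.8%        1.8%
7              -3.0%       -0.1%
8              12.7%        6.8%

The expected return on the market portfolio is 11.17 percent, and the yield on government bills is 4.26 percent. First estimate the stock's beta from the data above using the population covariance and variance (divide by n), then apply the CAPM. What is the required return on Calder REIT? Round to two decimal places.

Mean R_i = (18.3 + 2.2 + 5.1 − 9.4 + 4.4 + 2.8 − 3.0 + 12.7) / 8 = 4.1375%
Mean R_m = (8.8 − 1.0 + 0.3 − 5.6 + 1.0 + 1.8 − 0.1 + 6.8) / 8 = 1.5000%
Σ(R_i − R̄_i)(R_m − R̄_m) = 259.4600  ⇒  Cov = 259.4600 / 8 = 32.4325
Σ(R_m − R̄_m)² = 142.3800  ⇒  Var(R_m) = 142.3800 / 8 = 17.7975
β = Cov / Var(R_m) = 32.4325 / 17.7975 = 1.8223
MRP = 11.17% − 4.26% = 6.91%
E(R) = R_f + β × MRP = 4.26% + 1.8223 × 6.91% = 16.85%

16.85%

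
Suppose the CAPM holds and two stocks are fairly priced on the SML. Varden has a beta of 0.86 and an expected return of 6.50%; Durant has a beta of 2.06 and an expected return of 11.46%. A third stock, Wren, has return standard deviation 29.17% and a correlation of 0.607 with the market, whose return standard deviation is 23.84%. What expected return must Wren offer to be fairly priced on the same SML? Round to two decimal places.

6.02%

MRP = (11.46% − 6.50%) / (2.06 − 0.86) = 4.1333%
R_f = 6.50% − 0.86 × 4.1333% = 2.9454%
β_Wren = ρ·σ_i/σ_m = 0.607 × 29.17 / 23.84 = 0.7427
E(R_Wren) = R_f + β × MRP = 2.9454% + 0.7427 × 4.1333% = 6.02%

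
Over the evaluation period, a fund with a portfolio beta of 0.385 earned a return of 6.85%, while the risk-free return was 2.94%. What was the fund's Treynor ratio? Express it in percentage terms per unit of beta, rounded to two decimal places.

10.16%

Treynor = (R_P − R_f) / β_P = (6.85% − 2.94%) / 0.3850 = 3.91% / 0.3850 = 10.16%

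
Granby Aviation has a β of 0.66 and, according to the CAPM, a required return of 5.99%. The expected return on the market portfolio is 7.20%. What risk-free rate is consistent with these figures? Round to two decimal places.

3.64%

E(R) = R_f + β(E(R_m) − R_f) = R_f(1 − β) + β·E(R_m)
5.99% = R_f × (1 − 0.66) + 0.66 × 7.20%
5.99% = R_f × 0.34 + 4.7520%
R_f = (5.99% − 4.7520%) / 0.34 = 3.64%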